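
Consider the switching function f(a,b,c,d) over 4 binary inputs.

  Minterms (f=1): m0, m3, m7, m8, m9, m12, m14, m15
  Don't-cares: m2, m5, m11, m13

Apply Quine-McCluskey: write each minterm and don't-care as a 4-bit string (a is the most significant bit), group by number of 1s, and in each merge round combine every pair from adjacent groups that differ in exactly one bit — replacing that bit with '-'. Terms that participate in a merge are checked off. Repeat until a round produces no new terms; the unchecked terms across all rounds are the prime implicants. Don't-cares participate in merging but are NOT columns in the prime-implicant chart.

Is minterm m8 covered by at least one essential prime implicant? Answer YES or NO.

NO

size-2^0 implicants → 0000(✓)  0010(✓)  0011(✓)  0101(✓)  0111(✓)  1000(✓)  1001(✓)  1011(✓)  1100(✓)  1101(✓)  1110(✓)  1111(✓)
size-2^1 implicants → -000  -011(✓)  -101(✓)  -111(✓)  0-11(✓)  00-0  001-  01-1(✓)  1-00(✓)  1-01(✓)  1-11(✓)  10-1(✓)  100-(✓)  11-0(✓)  11-1(✓)  110-(✓)  111-(✓)
size-2^2 implicants → --11  -1-1  1--1  1-0-  11--
Unchecked terms (primes): --11, -000, -1-1, 00-0, 001-, 1--1, 1-0-, 11--
Minterm coverage:
  m0 ⊆ -000,00-0
  m3 ⊆ --11,001-
  m7 ⊆ --11,-1-1
  m8 ⊆ -000,1-0-
  m9 ⊆ 1--1,1-0-
  m12 ⊆ 1-0-,11--
  m14 ⊆ 11-- [E]
  m15 ⊆ --11,-1-1,1--1,11--
E = {11--}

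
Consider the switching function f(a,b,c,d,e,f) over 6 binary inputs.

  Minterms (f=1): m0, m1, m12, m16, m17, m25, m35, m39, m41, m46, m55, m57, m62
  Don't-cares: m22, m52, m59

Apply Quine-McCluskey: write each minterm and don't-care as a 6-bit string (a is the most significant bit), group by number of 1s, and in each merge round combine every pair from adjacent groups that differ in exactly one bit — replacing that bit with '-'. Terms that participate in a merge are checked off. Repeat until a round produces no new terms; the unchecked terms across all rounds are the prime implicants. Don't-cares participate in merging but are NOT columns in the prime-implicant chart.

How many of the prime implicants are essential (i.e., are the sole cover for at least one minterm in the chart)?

6

Round 0: 000000✓ 000001✓ 001100 010000✓ 010001✓ 010110 011001✓ 100011✓ 100111✓ 101001✓ 101110✓ 110100 110111✓ 111001✓ 111011✓ 111110✓
Round 1: -11001 0-0000✓ 0-0001✓ 00000-✓ 01-001 01000-✓ 1-0111 1-1001 1-1110 100-11 1110-1
Round 2: 0-000-
PIs = {-11001, 0-000-, 001100, 01-001, 010110, 1-0111, 1-1001, 1-1110, 100-11, 110100, 1110-1}
Coverage chart:
  m0: 0-000- ←essential
  m1: 0-000- ←essential
  m12: 001100 ←essential
  m16: 0-000- ←essential
  m17: 0-000-,01-001
  m25: -11001,01-001
  m35: 100-11 ←essential
  m39: 1-0111,100-11
  m41: 1-1001 ←essential
  m46: 1-1110 ←essential
  m55: 1-0111 ←essential
  m57: -11001,1-1001,1110-1
  m62: 1-1110 ←essential
Essential: 0-000-, 001100, 1-0111, 1-1001, 1-1110, 100-11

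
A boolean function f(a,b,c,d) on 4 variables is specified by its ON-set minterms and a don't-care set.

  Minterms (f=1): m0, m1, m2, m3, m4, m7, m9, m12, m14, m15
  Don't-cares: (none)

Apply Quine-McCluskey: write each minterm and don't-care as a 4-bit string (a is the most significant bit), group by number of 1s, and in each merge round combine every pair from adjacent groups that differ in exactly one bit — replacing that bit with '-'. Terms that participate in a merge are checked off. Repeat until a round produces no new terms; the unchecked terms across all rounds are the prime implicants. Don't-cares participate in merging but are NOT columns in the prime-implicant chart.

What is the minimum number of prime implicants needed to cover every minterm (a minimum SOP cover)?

size-2^0 implicants → 0000(✓)  0001(✓)  0010(✓)  0011(✓)  0100(✓)  0111(✓)  1001(✓)  1100(✓)  1110(✓)  1111(✓)
size-2^1 implicants → -001  -100  -111  0-00  0-11  00-0(✓)  00-1(✓)  000-(✓)  001-(✓)  11-0  111-
size-2^2 implicants → 00--
Unchecked terms (primes): -001, -100, -111, 0-00, 0-11, 00--, 11-0, 111-
Minterm coverage:
  m0 ⊆ 0-00,00--
  m1 ⊆ -001,00--
  m2 ⊆ 00-- [E]
  m3 ⊆ 0-11,00--
  m4 ⊆ -100,0-00
  m7 ⊆ -111,0-11
  m9 ⊆ -001 [E]
  m12 ⊆ -100,11-0
  m14 ⊆ 11-0,111-
  m15 ⊆ -111,111-
E = {-001, 00--}
Petrick residual → -100, -111, 11-0
Cover = b'c'd + bc'd' + bcd + a'b' + abd'  |cover|=5

5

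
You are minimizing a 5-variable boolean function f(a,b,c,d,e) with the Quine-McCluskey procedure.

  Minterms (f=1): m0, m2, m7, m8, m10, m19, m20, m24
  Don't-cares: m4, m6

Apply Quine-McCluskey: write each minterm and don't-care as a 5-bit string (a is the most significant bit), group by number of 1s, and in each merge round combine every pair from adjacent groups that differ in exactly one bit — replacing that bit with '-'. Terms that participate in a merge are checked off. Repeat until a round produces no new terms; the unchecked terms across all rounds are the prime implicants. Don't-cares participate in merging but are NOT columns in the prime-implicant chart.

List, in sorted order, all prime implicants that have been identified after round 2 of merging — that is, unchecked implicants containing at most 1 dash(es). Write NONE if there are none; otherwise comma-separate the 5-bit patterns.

-0100, -1000, 0011-, 10011

size-2^0 implicants → 00000(✓)  00010(✓)  00100(✓)  00110(✓)  00111(✓)  01000(✓)  01010(✓)  10011  10100(✓)  11000(✓)
size-2^1 implicants → -0100  -1000  0-000(✓)  0-010(✓)  00-00(✓)  00-10(✓)  000-0(✓)  001-0(✓)  0011-  010-0(✓)
size-2^2 implicants → 0-0-0  00--0
Unchecked terms (primes): -0100, -1000, 0-0-0, 00--0, 0011-, 10011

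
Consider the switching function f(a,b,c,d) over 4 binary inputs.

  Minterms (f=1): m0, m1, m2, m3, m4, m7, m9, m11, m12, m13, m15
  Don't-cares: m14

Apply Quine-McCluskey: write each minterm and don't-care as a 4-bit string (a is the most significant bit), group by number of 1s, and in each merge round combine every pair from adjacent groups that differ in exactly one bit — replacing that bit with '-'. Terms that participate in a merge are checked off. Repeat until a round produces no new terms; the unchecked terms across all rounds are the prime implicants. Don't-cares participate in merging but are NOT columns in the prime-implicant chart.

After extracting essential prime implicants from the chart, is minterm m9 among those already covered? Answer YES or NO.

NO

size-2^0 implicants → 0000(✓)  0001(✓)  0010(✓)  0011(✓)  0100(✓)  0111(✓)  1001(✓)  1011(✓)  1100(✓)  1101(✓)  1110(✓)  1111(✓)
size-2^1 implicants → -001(✓)  -011(✓)  -100  -111(✓)  0-00  0-11(✓)  00-0(✓)  00-1(✓)  000-(✓)  001-(✓)  1-01(✓)  1-11(✓)  10-1(✓)  11-0(✓)  11-1(✓)  110-(✓)  111-(✓)
size-2^2 implicants → --11  -0-1  00--  1--1  11--
Unchecked terms (primes): --11, -0-1, -100, 0-00, 00--, 1--1, 11--
Minterm coverage:
  m0 ⊆ 0-00,00--
  m1 ⊆ -0-1,00--
  m2 ⊆ 00-- [E]
  m3 ⊆ --11,-0-1,00--
  m4 ⊆ -100,0-00
  m7 ⊆ --11 [E]
  m9 ⊆ -0-1,1--1
  m11 ⊆ --11,-0-1,1--1
  m12 ⊆ -100,11--
  m13 ⊆ 1--1,11--
  m15 ⊆ --11,1--1,11--
E = {--11, 00--}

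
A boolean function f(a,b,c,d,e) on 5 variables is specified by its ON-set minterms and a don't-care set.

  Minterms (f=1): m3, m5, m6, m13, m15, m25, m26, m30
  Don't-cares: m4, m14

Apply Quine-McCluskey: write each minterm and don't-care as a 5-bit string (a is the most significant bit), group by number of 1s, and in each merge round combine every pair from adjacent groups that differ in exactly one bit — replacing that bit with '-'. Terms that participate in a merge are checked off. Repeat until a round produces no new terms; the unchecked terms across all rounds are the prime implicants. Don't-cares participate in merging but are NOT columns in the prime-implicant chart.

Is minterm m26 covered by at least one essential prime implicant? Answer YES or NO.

YES

size-2^0 implicants → 00011  00100(✓)  00101(✓)  00110(✓)  01101(✓)  01110(✓)  01111(✓)  11001  11010(✓)  11110(✓)
size-2^1 implicants → -1110  0-101  0-110  001-0  0010-  011-1  0111-  11-10
Unchecked terms (primes): -1110, 0-101, 0-110, 00011, 001-0, 0010-, 011-1, 0111-, 11-10, 11001
Minterm coverage:
  m3 ⊆ 00011 [E]
  m5 ⊆ 0-101,0010-
  m6 ⊆ 0-110,001-0
  m13 ⊆ 0-101,011-1
  m15 ⊆ 011-1,0111-
  m25 ⊆ 11001 [E]
  m26 ⊆ 11-10 [E]
  m30 ⊆ -1110,11-10
E = {00011, 11-10, 11001}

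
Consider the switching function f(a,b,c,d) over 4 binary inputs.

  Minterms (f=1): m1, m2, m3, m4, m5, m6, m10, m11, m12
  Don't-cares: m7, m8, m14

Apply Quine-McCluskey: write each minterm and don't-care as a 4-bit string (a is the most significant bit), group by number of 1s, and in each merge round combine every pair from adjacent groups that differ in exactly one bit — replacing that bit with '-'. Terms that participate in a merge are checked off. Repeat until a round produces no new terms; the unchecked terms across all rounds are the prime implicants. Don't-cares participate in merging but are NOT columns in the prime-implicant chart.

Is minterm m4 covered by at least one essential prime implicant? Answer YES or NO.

Round 0: 0001✓ 0010✓ 0011✓ 0100✓ 0101✓ 0110✓ 0111✓ 1000✓ 1010✓ 1011✓ 1100✓ 1110✓
Round 1: -010✓ -011✓ -100✓ -110✓ 0-01✓ 0-10✓ 0-11✓ 00-1✓ 001-✓ 01-0✓ 01-1✓ 010-✓ 011-✓ 1-00✓ 1-10✓ 10-0✓ 101-✓ 11-0✓
Round 2: --10 -01- -1-0 0--1 0-1- 01-- 1--0
PIs = {--10, -01-, -1-0, 0--1, 0-1-, 01--, 1--0}
Coverage chart:
  m1: 0--1 ←essential
  m2: --10,-01-,0-1-
  m3: -01-,0--1,0-1-
  m4: -1-0,01--
  m5: 0--1,01--
  m6: --10,-1-0,0-1-,01--
  m10: --10,-01-,1--0
  m11: -01- ←essential
  m12: -1-0,1--0
Essential: -01-, 0--1

NO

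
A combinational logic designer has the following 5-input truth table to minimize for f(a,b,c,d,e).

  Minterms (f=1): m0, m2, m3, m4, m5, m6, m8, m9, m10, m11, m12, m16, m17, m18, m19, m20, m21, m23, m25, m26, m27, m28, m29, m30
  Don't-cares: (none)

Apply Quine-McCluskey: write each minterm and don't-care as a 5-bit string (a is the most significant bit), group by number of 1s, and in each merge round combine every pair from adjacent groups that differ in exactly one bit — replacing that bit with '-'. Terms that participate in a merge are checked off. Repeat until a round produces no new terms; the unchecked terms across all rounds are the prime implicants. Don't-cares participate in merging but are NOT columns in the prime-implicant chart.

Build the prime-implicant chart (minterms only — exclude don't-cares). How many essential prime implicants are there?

4

[col 0] 00000*, 00010*, 00011*, 00100*, 00101*, 00110*, 01000*, 01001*, 01010*, 01011*, 01100*, 10000*, 10001*, 10010*, 10011*, 10100*, 10101*, 10111*, 11001*, 11010*, 11011*, 11100*, 11101*, 11110*
[col 1] -0000*, -0010*, -0011*, -0100*, -0101*, -1001*, -1010*, -1011*, -1100*, 0-000*, 0-010*, 0-011*, 0-100*, 00-00*, 00-10*, 000-0*, 0001-*, 001-0*, 0010-*, 01-00*, 010-0*, 010-1*, 0100-*, 0101-*, 1-001*, 1-010*, 1-011*, 1-100*, 1-101*, 10-00*, 10-01*, 10-11*, 100-0*, 100-1*, 1000-*, 1001-*, 101-1*, 1010-*, 11-01*, 11-10, 110-1*, 1101-*, 111-0, 1110-*
[col 2] --010*, --011*, --100, -0-00, -00-0, -001-*, -010-, -10-1, -101-*, 0--00, 0-0-0, 0-01-*, 00--0, 010--, 1--01, 1-0-1, 1-01-*, 1-10-, 10--1, 10-0-, 100--
[col 3] --01-
Prime implicants: --01-, --100, -0-00, -00-0, -010-, -10-1, 0--00, 0-0-0, 00--0, 010--, 1--01, 1-0-1, 1-10-, 10--1, 10-0-, 100--, 11-10, 111-0
PI chart (minterm → PIs covering it):
  0 | -0-00,-00-0,0--00,0-0-0,00--0
  2 | --01-,-00-0,0-0-0,00--0
  3 | --01-  (sole → essential)
  4 | --100,-0-00,-010-,0--00,00--0
  5 | -010-  (sole → essential)
  6 | 00--0  (sole → essential)
  8 | 0--00,0-0-0,010--
  9 | -10-1,010--
  10 | --01-,0-0-0,010--
  11 | --01-,-10-1,010--
  12 | --100,0--00
  16 | -0-00,-00-0,10-0-,100--
  17 | 1--01,1-0-1,10--1,10-0-,100--
  18 | --01-,-00-0,100--
  19 | --01-,1-0-1,10--1,100--
  20 | --100,-0-00,-010-,1-10-,10-0-
  21 | -010-,1--01,1-10-,10--1,10-0-
  23 | 10--1  (sole → essential)
  25 | -10-1,1--01,1-0-1
  26 | --01-,11-10
  27 | --01-,-10-1,1-0-1
  28 | --100,1-10-,111-0
  29 | 1--01,1-10-
  30 | 11-10,111-0
Essential prime implicants: --01-, -010-, 00--0, 10--1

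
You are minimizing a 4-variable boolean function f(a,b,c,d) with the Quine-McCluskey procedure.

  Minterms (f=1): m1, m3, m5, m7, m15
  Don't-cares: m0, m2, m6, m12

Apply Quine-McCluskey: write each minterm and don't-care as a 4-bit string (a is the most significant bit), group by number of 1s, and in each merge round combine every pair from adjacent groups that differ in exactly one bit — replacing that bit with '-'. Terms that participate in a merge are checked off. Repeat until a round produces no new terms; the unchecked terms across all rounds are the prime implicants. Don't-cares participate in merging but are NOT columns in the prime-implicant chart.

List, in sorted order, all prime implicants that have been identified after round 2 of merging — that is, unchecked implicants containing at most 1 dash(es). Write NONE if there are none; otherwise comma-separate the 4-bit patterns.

Round 0: 0000✓ 0001✓ 0010✓ 0011✓ 0101✓ 0110✓ 0111✓ 1100 1111✓
Round 1: -111 0-01✓ 0-10✓ 0-11✓ 00-0✓ 00-1✓ 000-✓ 001-✓ 01-1✓ 011-✓
Round 2: 0--1 0-1- 00--
PIs = {-111, 0--1, 0-1-, 00--, 1100}

-111, 1100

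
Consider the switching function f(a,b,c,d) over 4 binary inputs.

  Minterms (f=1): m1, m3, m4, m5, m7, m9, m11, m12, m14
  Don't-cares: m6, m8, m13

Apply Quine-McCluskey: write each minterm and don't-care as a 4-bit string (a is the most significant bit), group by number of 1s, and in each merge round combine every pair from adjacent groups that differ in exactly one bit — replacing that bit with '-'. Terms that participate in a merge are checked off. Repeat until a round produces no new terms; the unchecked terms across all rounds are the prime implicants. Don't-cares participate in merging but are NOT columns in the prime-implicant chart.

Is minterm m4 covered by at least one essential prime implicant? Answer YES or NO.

YES

size-2^0 implicants → 0001(✓)  0011(✓)  0100(✓)  0101(✓)  0110(✓)  0111(✓)  1000(✓)  1001(✓)  1011(✓)  1100(✓)  1101(✓)  1110(✓)
size-2^1 implicants → -001(✓)  -011(✓)  -100(✓)  -101(✓)  -110(✓)  0-01(✓)  0-11(✓)  00-1(✓)  01-0(✓)  01-1(✓)  010-(✓)  011-(✓)  1-00(✓)  1-01(✓)  10-1(✓)  100-(✓)  11-0(✓)  110-(✓)
size-2^2 implicants → --01  -0-1  -1-0  -10-  0--1  01--  1-0-
Unchecked terms (primes): --01, -0-1, -1-0, -10-, 0--1, 01--, 1-0-
Minterm coverage:
  m1 ⊆ --01,-0-1,0--1
  m3 ⊆ -0-1,0--1
  m4 ⊆ -1-0,-10-,01--
  m5 ⊆ --01,-10-,0--1,01--
  m7 ⊆ 0--1,01--
  m9 ⊆ --01,-0-1,1-0-
  m11 ⊆ -0-1 [E]
  m12 ⊆ -1-0,-10-,1-0-
  m14 ⊆ -1-0 [E]
E = {-0-1, -1-0}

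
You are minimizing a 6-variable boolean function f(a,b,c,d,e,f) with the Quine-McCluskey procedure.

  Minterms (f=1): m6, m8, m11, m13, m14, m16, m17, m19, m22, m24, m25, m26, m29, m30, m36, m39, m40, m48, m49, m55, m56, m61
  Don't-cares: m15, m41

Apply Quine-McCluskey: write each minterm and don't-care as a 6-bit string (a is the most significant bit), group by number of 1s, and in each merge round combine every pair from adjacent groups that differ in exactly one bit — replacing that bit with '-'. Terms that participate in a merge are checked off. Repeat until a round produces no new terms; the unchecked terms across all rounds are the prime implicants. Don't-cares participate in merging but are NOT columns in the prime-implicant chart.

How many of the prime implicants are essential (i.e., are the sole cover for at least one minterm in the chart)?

Round 0: 000110✓ 001000✓ 001011✓ 001101✓ 001110✓ 001111✓ 010000✓ 010001✓ 010011✓ 010110✓ 011000✓ 011001✓ 011010✓ 011101✓ 011110✓ 100100 100111✓ 101000✓ 101001✓ 110000✓ 110001✓ 110111✓ 111000✓ 111101✓
Round 1: -01000✓ -10000✓ -10001✓ -11000✓ -11101 0-0110✓ 0-1000✓ 0-1101 0-1110✓ 00-110✓ 001-11 0011-1 00111- 01-000✓ 01-001✓ 01-110✓ 0100-1 01000-✓ 011-01 011-10 0110-0 01100-✓ 1-0111 1-1000✓ 10100- 11-000✓ 11000-✓
Round 2: --1000 -1-000 -1000- 0--110 01-00-
PIs = {--1000, -1-000, -1000-, -11101, 0--110, 0-1101, 001-11, 0011-1, 00111-, 01-00-, 0100-1, 011-01, 011-10, 0110-0, 1-0111, 100100, 10100-}
Coverage chart:
  m6: 0--110 ←essential
  m8: --1000 ←essential
  m11: 001-11 ←essential
  m13: 0-1101,0011-1
  m14: 0--110,00111-
  m16: -1-000,-1000-,01-00-
  m17: -1000-,01-00-,0100-1
  m19: 0100-1 ←essential
  m22: 0--110 ←essential
  m24: --1000,-1-000,01-00-,0110-0
  m25: 01-00-,011-01
  m26: 011-10,0110-0
  m29: -11101,0-1101,011-01
  m30: 0--110,011-10
  m36: 100100 ←essential
  m39: 1-0111 ←essential
  m40: --1000,10100-
  m48: -1-000,-1000-
  m49: -1000- ←essential
  m55: 1-0111 ←essential
  m56: --1000,-1-000
  m61: -11101 ←essential
Essential: --1000, -1000-, -11101, 0--110, 001-11, 0100-1, 1-0111, 100100

8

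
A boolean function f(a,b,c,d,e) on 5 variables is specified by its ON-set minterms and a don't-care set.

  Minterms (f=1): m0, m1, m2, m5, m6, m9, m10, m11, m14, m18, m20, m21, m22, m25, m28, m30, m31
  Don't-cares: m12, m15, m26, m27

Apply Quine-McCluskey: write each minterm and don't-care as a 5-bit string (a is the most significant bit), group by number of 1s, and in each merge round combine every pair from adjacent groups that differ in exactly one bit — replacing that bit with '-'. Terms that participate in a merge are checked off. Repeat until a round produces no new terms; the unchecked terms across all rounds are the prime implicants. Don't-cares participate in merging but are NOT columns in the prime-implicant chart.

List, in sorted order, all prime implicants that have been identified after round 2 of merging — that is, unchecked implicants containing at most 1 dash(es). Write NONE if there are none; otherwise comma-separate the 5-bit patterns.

[col 0] 00000*, 00001*, 00010*, 00101*, 00110*, 01001*, 01010*, 01011*, 01100*, 01110*, 01111*, 10010*, 10100*, 10101*, 10110*, 11001*, 11010*, 11011*, 11100*, 11110*, 11111*
[col 1] -0010*, -0101, -0110*, -1001*, -1010*, -1011*, -1100*, -1110*, -1111*, 0-001, 0-010*, 0-110*, 00-01, 00-10*, 000-0, 0000-, 01-10*, 01-11*, 010-1*, 0101-*, 011-0*, 0111-*, 1-010*, 1-100*, 1-110*, 10-10*, 101-0*, 1010-, 11-10*, 11-11*, 110-1*, 1101-*, 111-0*, 1111-*
[col 2] --010*, --110*, -0-10*, -1-10*, -1-11*, -10-1, -101-*, -11-0, -111-*, 0--10*, 01-1-*, 1--10*, 1-1-0, 11-1-*
[col 3] ---10, -1-1-
Prime implicants: ---10, -0101, -1-1-, -10-1, -11-0, 0-001, 00-01, 000-0, 0000-, 1-1-0, 1010-

-0101, 0-001, 00-01, 000-0, 0000-, 1010-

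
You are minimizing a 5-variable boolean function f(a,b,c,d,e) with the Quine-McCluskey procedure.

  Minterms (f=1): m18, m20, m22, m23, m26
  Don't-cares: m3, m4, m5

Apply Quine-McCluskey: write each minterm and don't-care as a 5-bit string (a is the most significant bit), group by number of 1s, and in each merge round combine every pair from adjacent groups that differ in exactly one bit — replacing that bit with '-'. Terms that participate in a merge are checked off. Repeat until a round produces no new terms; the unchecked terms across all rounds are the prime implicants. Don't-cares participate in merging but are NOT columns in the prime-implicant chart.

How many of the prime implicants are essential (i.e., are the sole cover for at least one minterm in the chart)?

2

Round 0: 00011 00100✓ 00101✓ 10010✓ 10100✓ 10110✓ 10111✓ 11010✓
Round 1: -0100 0010- 1-010 10-10 101-0 1011-
PIs = {-0100, 00011, 0010-, 1-010, 10-10, 101-0, 1011-}
Coverage chart:
  m18: 1-010,10-10
  m20: -0100,101-0
  m22: 10-10,101-0,1011-
  m23: 1011- ←essential
  m26: 1-010 ←essential
Essential: 1-010, 1011-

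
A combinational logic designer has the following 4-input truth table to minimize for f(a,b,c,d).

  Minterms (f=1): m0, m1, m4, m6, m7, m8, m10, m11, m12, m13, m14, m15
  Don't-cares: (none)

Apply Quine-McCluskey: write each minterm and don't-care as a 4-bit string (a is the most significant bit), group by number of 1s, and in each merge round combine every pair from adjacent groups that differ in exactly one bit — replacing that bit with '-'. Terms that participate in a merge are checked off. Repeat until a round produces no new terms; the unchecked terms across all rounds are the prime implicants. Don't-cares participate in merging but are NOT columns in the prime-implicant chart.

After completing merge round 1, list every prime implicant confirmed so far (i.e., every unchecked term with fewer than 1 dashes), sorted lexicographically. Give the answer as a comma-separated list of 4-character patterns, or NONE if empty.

Round 0: 0000✓ 0001✓ 0100✓ 0110✓ 0111✓ 1000✓ 1010✓ 1011✓ 1100✓ 1101✓ 1110✓ 1111✓
Round 1: -000✓ -100✓ -110✓ -111✓ 0-00✓ 000- 01-0✓ 011-✓ 1-00✓ 1-10✓ 1-11✓ 10-0✓ 101-✓ 11-0✓ 11-1✓ 110-✓ 111-✓
Round 2: --00 -1-0 -11- 1--0 1-1- 11--
PIs = {--00, -1-0, -11-, 000-, 1--0, 1-1-, 11--}

NONE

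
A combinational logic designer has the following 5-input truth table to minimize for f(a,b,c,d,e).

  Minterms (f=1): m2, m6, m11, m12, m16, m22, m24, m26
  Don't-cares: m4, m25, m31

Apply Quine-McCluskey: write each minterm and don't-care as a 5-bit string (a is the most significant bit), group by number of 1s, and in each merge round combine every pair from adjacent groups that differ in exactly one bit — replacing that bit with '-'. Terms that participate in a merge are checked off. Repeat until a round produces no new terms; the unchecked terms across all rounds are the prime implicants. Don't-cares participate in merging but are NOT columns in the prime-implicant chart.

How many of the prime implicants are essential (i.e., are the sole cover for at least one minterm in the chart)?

[col 0] 00010*, 00100*, 00110*, 01011, 01100*, 10000*, 10110*, 11000*, 11001*, 11010*, 11111
[col 1] -0110, 0-100, 00-10, 001-0, 1-000, 110-0, 1100-
Prime implicants: -0110, 0-100, 00-10, 001-0, 01011, 1-000, 110-0, 1100-, 11111
PI chart (minterm → PIs covering it):
  2 | 00-10  (sole → essential)
  6 | -0110,00-10,001-0
  11 | 01011  (sole → essential)
  12 | 0-100  (sole → essential)
  16 | 1-000  (sole → essential)
  22 | -0110  (sole → essential)
  24 | 1-000,110-0,1100-
  26 | 110-0  (sole → essential)
Essential prime implicants: -0110, 0-100, 00-10, 01011, 1-000, 110-0

6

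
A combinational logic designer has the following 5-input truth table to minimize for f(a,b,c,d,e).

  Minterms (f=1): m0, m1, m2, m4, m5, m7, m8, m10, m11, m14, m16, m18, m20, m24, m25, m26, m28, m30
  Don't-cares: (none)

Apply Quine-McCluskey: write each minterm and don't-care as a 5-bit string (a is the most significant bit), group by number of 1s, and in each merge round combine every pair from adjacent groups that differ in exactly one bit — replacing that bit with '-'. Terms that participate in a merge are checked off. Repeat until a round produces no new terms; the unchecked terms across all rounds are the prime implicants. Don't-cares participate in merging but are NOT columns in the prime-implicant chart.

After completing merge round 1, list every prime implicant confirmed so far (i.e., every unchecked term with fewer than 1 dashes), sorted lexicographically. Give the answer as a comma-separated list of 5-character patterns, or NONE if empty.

NONE

[col 0] 00000*, 00001*, 00010*, 00100*, 00101*, 00111*, 01000*, 01010*, 01011*, 01110*, 10000*, 10010*, 10100*, 11000*, 11001*, 11010*, 11100*, 11110*
[col 1] -0000*, -0010*, -0100*, -1000*, -1010*, -1110*, 0-000*, 0-010*, 00-00*, 00-01*, 000-0*, 0000-*, 001-1, 0010-*, 01-10*, 010-0*, 0101-, 1-000*, 1-010*, 1-100*, 10-00*, 100-0*, 11-00*, 11-10*, 110-0*, 1100-, 111-0*
[col 2] --000*, --010*, -0-00, -00-0*, -1-10, -10-0*, 0-0-0*, 00-0-, 1--00, 1-0-0*, 11--0
[col 3] --0-0
Prime implicants: --0-0, -0-00, -1-10, 00-0-, 001-1, 0101-, 1--00, 11--0, 1100-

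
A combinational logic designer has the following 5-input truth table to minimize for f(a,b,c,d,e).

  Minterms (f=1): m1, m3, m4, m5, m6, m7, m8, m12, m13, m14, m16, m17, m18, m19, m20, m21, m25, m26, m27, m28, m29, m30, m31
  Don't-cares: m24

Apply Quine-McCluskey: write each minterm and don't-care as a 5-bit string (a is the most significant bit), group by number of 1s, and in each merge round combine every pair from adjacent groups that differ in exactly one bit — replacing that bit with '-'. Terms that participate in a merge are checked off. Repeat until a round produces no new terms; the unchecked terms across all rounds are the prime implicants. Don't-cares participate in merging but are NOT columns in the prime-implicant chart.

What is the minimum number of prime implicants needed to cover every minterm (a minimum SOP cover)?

[col 0] 00001*, 00011*, 00100*, 00101*, 00110*, 00111*, 01000*, 01100*, 01101*, 01110*, 10000*, 10001*, 10010*, 10011*, 10100*, 10101*, 11000*, 11001*, 11010*, 11011*, 11100*, 11101*, 11110*, 11111*
[col 1] -0001*, -0011*, -0100*, -0101*, -1000*, -1100*, -1101*, -1110*, 0-100*, 0-101*, 0-110*, 00-01*, 00-11*, 000-1*, 001-0*, 001-1*, 0010-*, 0011-*, 01-00*, 011-0*, 0110-*, 1-000*, 1-001*, 1-010*, 1-011*, 1-100*, 1-101*, 10-00*, 10-01*, 100-0*, 100-1*, 1000-*, 1001-*, 1010-*, 11-00*, 11-01*, 11-10*, 11-11*, 110-0*, 110-1*, 1100-*, 1101-*, 111-0*, 111-1*, 1110-*, 1111-*
[col 2] --100*, --101*, -0-01, -00-1, -010-*, -1-00, -11-0, -110-*, 0-1-0, 0-10-*, 00--1, 001--, 1--00*, 1--01*, 1-0-0*, 1-0-1*, 1-00-*, 1-01-*, 1-10-*, 10-0-*, 100--*, 11--0*, 11--1*, 11-0-*, 11-1-*, 110--*, 111--*
[col 3] --10-, 1--0-, 1-0--, 11---
Prime implicants: --10-, -0-01, -00-1, -1-00, -11-0, 0-1-0, 00--1, 001--, 1--0-, 1-0--, 11---
PI chart (minterm → PIs covering it):
  1 | -0-01,-00-1,00--1
  3 | -00-1,00--1
  4 | --10-,0-1-0,001--
  5 | --10-,-0-01,00--1,001--
  6 | 0-1-0,001--
  7 | 00--1,001--
  8 | -1-00  (sole → essential)
  12 | --10-,-1-00,-11-0,0-1-0
  13 | --10-  (sole → essential)
  14 | -11-0,0-1-0
  16 | 1--0-,1-0--
  17 | -0-01,-00-1,1--0-,1-0--
  18 | 1-0--  (sole → essential)
  19 | -00-1,1-0--
  20 | --10-,1--0-
  21 | --10-,-0-01,1--0-
  25 | 1--0-,1-0--,11---
  26 | 1-0--,11---
  27 | 1-0--,11---
  28 | --10-,-1-00,-11-0,1--0-,11---
  29 | --10-,1--0-,11---
  30 | -11-0,11---
  31 | 11---  (sole → essential)
Essential prime implicants: --10-, -1-00, 1-0--, 11---
Petrick residual → 0-1-0, 00--1
Minimum SOP uses 6 PIs: cd' + bd'e' + a'ce' + a'b'e + ac' + ab

6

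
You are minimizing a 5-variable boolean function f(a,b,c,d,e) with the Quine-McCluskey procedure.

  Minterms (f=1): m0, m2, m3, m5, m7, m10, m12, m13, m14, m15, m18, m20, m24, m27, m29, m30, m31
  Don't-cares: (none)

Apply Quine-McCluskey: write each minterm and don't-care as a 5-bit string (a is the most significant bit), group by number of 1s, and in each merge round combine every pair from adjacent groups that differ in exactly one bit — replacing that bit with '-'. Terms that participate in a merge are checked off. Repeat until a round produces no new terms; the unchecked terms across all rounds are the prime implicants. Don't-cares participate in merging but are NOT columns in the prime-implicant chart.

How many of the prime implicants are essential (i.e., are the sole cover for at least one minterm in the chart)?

size-2^0 implicants → 00000(✓)  00010(✓)  00011(✓)  00101(✓)  00111(✓)  01010(✓)  01100(✓)  01101(✓)  01110(✓)  01111(✓)  10010(✓)  10100  11000  11011(✓)  11101(✓)  11110(✓)  11111(✓)
size-2^1 implicants → -0010  -1101(✓)  -1110(✓)  -1111(✓)  0-010  0-101(✓)  0-111(✓)  00-11  000-0  0001-  001-1(✓)  01-10  011-0(✓)  011-1(✓)  0110-(✓)  0111-(✓)  11-11  111-1(✓)  1111-(✓)
size-2^2 implicants → -11-1  -111-  0-1-1  011--
Unchecked terms (primes): -0010, -11-1, -111-, 0-010, 0-1-1, 00-11, 000-0, 0001-, 01-10, 011--, 10100, 11-11, 11000
Minterm coverage:
  m0 ⊆ 000-0 [E]
  m2 ⊆ -0010,0-010,000-0,0001-
  m3 ⊆ 00-11,0001-
  m5 ⊆ 0-1-1 [E]
  m7 ⊆ 0-1-1,00-11
  m10 ⊆ 0-010,01-10
  m12 ⊆ 011-- [E]
  m13 ⊆ -11-1,0-1-1,011--
  m14 ⊆ -111-,01-10,011--
  m15 ⊆ -11-1,-111-,0-1-1,011--
  m18 ⊆ -0010 [E]
  m20 ⊆ 10100 [E]
  m24 ⊆ 11000 [E]
  m27 ⊆ 11-11 [E]
  m29 ⊆ -11-1 [E]
  m30 ⊆ -111- [E]
  m31 ⊆ -11-1,-111-,11-11
E = {-0010, -11-1, -111-, 0-1-1, 000-0, 011--, 10100, 11-11, 11000}

9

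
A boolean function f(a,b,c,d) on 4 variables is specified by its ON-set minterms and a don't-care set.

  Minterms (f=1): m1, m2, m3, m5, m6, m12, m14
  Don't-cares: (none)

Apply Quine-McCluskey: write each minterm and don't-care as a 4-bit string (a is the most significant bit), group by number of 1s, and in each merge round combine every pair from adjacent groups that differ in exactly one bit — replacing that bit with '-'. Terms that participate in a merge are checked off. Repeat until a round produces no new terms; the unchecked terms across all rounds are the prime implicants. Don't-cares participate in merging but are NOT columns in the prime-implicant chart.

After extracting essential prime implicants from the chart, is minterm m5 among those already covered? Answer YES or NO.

YES

[col 0] 0001*, 0010*, 0011*, 0101*, 0110*, 1100*, 1110*
[col 1] -110, 0-01, 0-10, 00-1, 001-, 11-0
Prime implicants: -110, 0-01, 0-10, 00-1, 001-, 11-0
PI chart (minterm → PIs covering it):
  1 | 0-01,00-1
  2 | 0-10,001-
  3 | 00-1,001-
  5 | 0-01  (sole → essential)
  6 | -110,0-10
  12 | 11-0  (sole → essential)
  14 | -110,11-0
Essential prime implicants: 0-01, 11-0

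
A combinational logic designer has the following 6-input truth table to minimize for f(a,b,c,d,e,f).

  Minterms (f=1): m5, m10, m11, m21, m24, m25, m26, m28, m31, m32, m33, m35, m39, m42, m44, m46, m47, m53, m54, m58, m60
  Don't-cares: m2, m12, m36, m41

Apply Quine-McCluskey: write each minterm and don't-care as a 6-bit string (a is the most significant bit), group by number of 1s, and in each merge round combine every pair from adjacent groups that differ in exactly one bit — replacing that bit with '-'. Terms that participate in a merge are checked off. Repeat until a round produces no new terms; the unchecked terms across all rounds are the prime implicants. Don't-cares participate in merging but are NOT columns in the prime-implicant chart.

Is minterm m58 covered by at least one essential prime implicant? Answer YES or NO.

YES

Round 0: 000010✓ 000101✓ 001010✓ 001011✓ 001100✓ 010101✓ 011000✓ 011001✓ 011010✓ 011100✓ 011111 100000✓ 100001✓ 100011✓ 100100✓ 100111✓ 101001✓ 101010✓ 101100✓ 101110✓ 101111✓ 110101✓ 110110 111010✓ 111100✓
Round 1: -01010✓ -01100✓ -10101 -11010✓ -11100✓ 0-0101 0-1010✓ 0-1100✓ 00-010 00101- 011-00 0110-0 01100- 1-1010✓ 1-1100✓ 10-001 10-100 10-111 100-00 100-11 1000-1 10000- 101-10 1011-0 10111-
Round 2: --1010 --1100
PIs = {--1010, --1100, -10101, 0-0101, 00-010, 00101-, 011-00, 0110-0, 01100-, 011111, 10-001, 10-100, 10-111, 100-00, 100-11, 1000-1, 10000-, 101-10, 1011-0, 10111-, 110110}
Coverage chart:
  m5: 0-0101 ←essential
  m10: --1010,00-010,00101-
  m11: 00101- ←essential
  m21: -10101,0-0101
  m24: 011-00,0110-0,01100-
  m25: 01100- ←essential
  m26: --1010,0110-0
  m28: --1100,011-00
  m31: 011111 ←essential
  m32: 100-00,10000-
  m33: 10-001,1000-1,10000-
  m35: 100-11,1000-1
  m39: 10-111,100-11
  m42: --1010,101-10
  m44: --1100,10-100,1011-0
  m46: 101-10,1011-0,10111-
  m47: 10-111,10111-
  m53: -10101 ←essential
  m54: 110110 ←essential
  m58: --1010 ←essential
  m60: --1100 ←essential
Essential: --1010, --1100, -10101, 0-0101, 00101-, 01100-, 011111, 110110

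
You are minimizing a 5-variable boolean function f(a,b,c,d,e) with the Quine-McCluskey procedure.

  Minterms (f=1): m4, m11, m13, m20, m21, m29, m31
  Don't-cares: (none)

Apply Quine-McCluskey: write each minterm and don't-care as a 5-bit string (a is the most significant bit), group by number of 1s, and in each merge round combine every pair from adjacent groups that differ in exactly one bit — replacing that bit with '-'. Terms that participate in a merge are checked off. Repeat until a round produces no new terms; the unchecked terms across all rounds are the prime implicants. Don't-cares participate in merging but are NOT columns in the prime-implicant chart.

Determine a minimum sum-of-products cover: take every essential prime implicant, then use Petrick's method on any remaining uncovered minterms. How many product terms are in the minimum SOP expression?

5

size-2^0 implicants → 00100(✓)  01011  01101(✓)  10100(✓)  10101(✓)  11101(✓)  11111(✓)
size-2^1 implicants → -0100  -1101  1-101  1010-  111-1
Unchecked terms (primes): -0100, -1101, 01011, 1-101, 1010-, 111-1
Minterm coverage:
  m4 ⊆ -0100 [E]
  m11 ⊆ 01011 [E]
  m13 ⊆ -1101 [E]
  m20 ⊆ -0100,1010-
  m21 ⊆ 1-101,1010-
  m29 ⊆ -1101,1-101,111-1
  m31 ⊆ 111-1 [E]
E = {-0100, -1101, 01011, 111-1}
Petrick residual → 1-101
Cover = b'cd'e' + bcd'e + a'bc'de + acd'e + abce  |cover|=5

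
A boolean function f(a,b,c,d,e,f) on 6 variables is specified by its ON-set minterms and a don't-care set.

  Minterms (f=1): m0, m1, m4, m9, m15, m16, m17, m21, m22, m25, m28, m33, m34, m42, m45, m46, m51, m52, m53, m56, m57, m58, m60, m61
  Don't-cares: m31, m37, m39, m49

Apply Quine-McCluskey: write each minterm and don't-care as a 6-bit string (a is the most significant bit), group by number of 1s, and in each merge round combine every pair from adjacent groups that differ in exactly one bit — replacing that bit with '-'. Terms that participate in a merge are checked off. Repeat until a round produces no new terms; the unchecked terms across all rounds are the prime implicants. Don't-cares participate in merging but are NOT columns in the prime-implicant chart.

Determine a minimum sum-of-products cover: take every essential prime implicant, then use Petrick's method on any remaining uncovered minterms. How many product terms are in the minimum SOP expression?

15

Round 0: 000000✓ 000001✓ 000100✓ 001001✓ 001111✓ 010000✓ 010001✓ 010101✓ 010110 011001✓ 011100✓ 011111✓ 100001✓ 100010✓ 100101✓ 100111✓ 101010✓ 101101✓ 101110✓ 110001✓ 110011✓ 110100✓ 110101✓ 111000✓ 111001✓ 111010✓ 111100✓ 111101✓
Round 1: -00001✓ -10001✓ -10101✓ -11001✓ -11100 0-0000✓ 0-0001✓ 0-1001✓ 0-1111 00-001✓ 000-00 00000-✓ 01-001✓ 010-01✓ 01000-✓ 1-0001✓ 1-0101✓ 1-1010 1-1101✓ 10-010 10-101✓ 100-01✓ 1001-1 101-10 11-001✓ 11-100✓ 11-101✓ 110-01✓ 1100-1 11010-✓ 111-00✓ 111-01✓ 1110-0 11100-✓ 11110-✓
Round 2: --0001 -1-001 -10-01 0--001 0-000- 1--101 1-0-01 11--01 11-10- 111-0-
PIs = {--0001, -1-001, -10-01, -11100, 0--001, 0-000-, 0-1111, 000-00, 010110, 1--101, 1-0-01, 1-1010, 10-010, 1001-1, 101-10, 11--01, 11-10-, 1100-1, 111-0-, 1110-0}
Coverage chart:
  m0: 0-000-,000-00
  m1: --0001,0--001,0-000-
  m4: 000-00 ←essential
  m9: 0--001 ←essential
  m15: 0-1111 ←essential
  m16: 0-000- ←essential
  m17: --0001,-1-001,-10-01,0--001,0-000-
  m21: -10-01 ←essential
  m22: 010110 ←essential
  m25: -1-001,0--001
  m28: -11100 ←essential
  m33: --0001,1-0-01
  m34: 10-010 ←essential
  m42: 1-1010,10-010,101-10
  m45: 1--101 ←essential
  m46: 101-10 ←essential
  m51: 1100-1 ←essential
  m52: 11-10- ←essential
  m53: -10-01,1--101,1-0-01,11--01,11-10-
  m56: 111-0-,1110-0
  m57: -1-001,11--01,111-0-
  m58: 1-1010,1110-0
  m60: -11100,11-10-,111-0-
  m61: 1--101,11--01,11-10-,111-0-
Essential: -10-01, -11100, 0--001, 0-000-, 0-1111, 000-00, 010110, 1--101, 10-010, 101-10, 11-10-, 1100-1
Petrick residual → --0001, -1-001, 1110-0
Min cover (15 terms): c'd'e'f + bd'e'f + bc'e'f + bcde'f' + a'd'e'f + a'c'd'e' + a'cdef + a'b'c'e'f' + a'bc'def' + ade'f + ab'd'ef' + ab'cef' + abde' + abc'd'f + abcd'f'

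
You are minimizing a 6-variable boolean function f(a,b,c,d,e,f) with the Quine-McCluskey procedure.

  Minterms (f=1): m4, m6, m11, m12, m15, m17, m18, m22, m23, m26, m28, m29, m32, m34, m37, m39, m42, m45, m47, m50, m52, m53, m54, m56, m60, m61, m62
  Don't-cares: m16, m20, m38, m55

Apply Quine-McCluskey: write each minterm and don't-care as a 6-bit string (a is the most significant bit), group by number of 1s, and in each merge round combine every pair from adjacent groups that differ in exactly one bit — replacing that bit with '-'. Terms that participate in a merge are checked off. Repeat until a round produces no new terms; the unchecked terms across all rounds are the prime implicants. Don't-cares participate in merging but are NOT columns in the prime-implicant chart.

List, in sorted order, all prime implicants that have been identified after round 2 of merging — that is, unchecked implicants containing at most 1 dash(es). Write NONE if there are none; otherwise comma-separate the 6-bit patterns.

-01111, 001-11, 01-010, 01000-, 10-010, 1000-0, 111-00

Round 0: 000100✓ 000110✓ 001011✓ 001100✓ 001111✓ 010000✓ 010001✓ 010010✓ 010100✓ 010110✓ 010111✓ 011010✓ 011100✓ 011101✓ 100000✓ 100010✓ 100101✓ 100110✓ 100111✓ 101010✓ 101101✓ 101111✓ 110010✓ 110100✓ 110101✓ 110110✓ 110111✓ 111000✓ 111100✓ 111101✓ 111110✓
Round 1: -00110✓ -01111 -10010✓ -10100✓ -10110✓ -10111✓ -11100✓ -11101✓ 0-0100✓ 0-0110✓ 0-1100✓ 00-100✓ 0001-0✓ 001-11 01-010 01-100✓ 010-00✓ 010-10✓ 0100-0✓ 01000- 0101-0✓ 01011-✓ 01110-✓ 1-0010✓ 1-0101✓ 1-0110✓ 1-0111✓ 1-1101✓ 10-010 10-101✓ 10-111✓ 100-10✓ 1000-0 1001-1✓ 10011-✓ 1011-1✓ 11-100✓ 11-101✓ 11-110✓ 110-10✓ 1101-0✓ 1101-1✓ 11010-✓ 11011-✓ 111-00 1111-0✓ 11110-✓
Round 2: --0110 -1-100 -10-10 -101-0 -1011- -1110- 0--100 0-01-0 010--0 1--101 1-0-10 1-01-1 1-011- 10-1-1 11-1-0 11-10- 1101--
PIs = {--0110, -01111, -1-100, -10-10, -101-0, -1011-, -1110-, 0--100, 0-01-0, 001-11, 01-010, 010--0, 01000-, 1--101, 1-0-10, 1-01-1, 1-011-, 10-010, 10-1-1, 1000-0, 11-1-0, 11-10-, 1101--, 111-00}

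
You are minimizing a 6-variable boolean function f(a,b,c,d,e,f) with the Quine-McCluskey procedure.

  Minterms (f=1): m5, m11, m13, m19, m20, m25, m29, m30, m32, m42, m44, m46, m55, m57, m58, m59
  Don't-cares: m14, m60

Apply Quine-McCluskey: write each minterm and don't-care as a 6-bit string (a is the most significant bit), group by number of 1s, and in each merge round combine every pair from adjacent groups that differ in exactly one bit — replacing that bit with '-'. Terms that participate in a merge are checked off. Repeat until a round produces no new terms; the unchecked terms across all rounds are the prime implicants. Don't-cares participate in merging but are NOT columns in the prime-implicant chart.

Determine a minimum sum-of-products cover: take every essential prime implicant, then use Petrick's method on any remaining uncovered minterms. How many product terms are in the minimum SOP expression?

Round 0: 000101✓ 001011 001101✓ 001110✓ 010011 010100 011001✓ 011101✓ 011110✓ 100000 101010✓ 101100✓ 101110✓ 110111 111001✓ 111010✓ 111011✓ 111100✓
Round 1: -01110 -11001 0-1101 0-1110 00-101 011-01 1-1010 1-1100 101-10 1011-0 1110-1 11101-
PIs = {-01110, -11001, 0-1101, 0-1110, 00-101, 001011, 010011, 010100, 011-01, 1-1010, 1-1100, 100000, 101-10, 1011-0, 110111, 1110-1, 11101-}
Coverage chart:
  m5: 00-101 ←essential
  m11: 001011 ←essential
  m13: 0-1101,00-101
  m19: 010011 ←essential
  m20: 010100 ←essential
  m25: -11001,011-01
  m29: 0-1101,011-01
  m30: 0-1110 ←essential
  m32: 100000 ←essential
  m42: 1-1010,101-10
  m44: 1-1100,1011-0
  m46: -01110,101-10,1011-0
  m55: 110111 ←essential
  m57: -11001,1110-1
  m58: 1-1010,11101-
  m59: 1110-1,11101-
Essential: 0-1110, 00-101, 001011, 010011, 010100, 100000, 110111
Petrick residual → 011-01, 1-1010, 1011-0, 1110-1
Min cover (11 terms): a'cdef' + a'b'de'f + a'b'cd'ef + a'bc'd'ef + a'bc'de'f' + a'bce'f + acd'ef' + ab'c'd'e'f' + ab'cdf' + abc'def + abcd'f

11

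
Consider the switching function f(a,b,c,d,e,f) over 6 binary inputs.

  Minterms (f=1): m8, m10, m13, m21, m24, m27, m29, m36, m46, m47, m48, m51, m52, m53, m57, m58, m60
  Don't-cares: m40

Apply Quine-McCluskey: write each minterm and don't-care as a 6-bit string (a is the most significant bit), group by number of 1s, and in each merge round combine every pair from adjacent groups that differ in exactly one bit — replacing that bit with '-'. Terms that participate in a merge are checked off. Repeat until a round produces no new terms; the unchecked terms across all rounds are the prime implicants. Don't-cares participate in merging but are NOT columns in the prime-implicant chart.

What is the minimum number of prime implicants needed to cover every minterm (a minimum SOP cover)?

12

size-2^0 implicants → 001000(✓)  001010(✓)  001101(✓)  010101(✓)  011000(✓)  011011  011101(✓)  100100(✓)  101000(✓)  101110(✓)  101111(✓)  110000(✓)  110011  110100(✓)  110101(✓)  111001  111010  111100(✓)
size-2^1 implicants → -01000  -10101  0-1000  0-1101  0010-0  01-101  1-0100  10111-  11-100  110-00  11010-
Unchecked terms (primes): -01000, -10101, 0-1000, 0-1101, 0010-0, 01-101, 011011, 1-0100, 10111-, 11-100, 110-00, 110011, 11010-, 111001, 111010
Minterm coverage:
  m8 ⊆ -01000,0-1000,0010-0
  m10 ⊆ 0010-0 [E]
  m13 ⊆ 0-1101 [E]
  m21 ⊆ -10101,01-101
  m24 ⊆ 0-1000 [E]
  m27 ⊆ 011011 [E]
  m29 ⊆ 0-1101,01-101
  m36 ⊆ 1-0100 [E]
  m46 ⊆ 10111- [E]
  m47 ⊆ 10111- [E]
  m48 ⊆ 110-00 [E]
  m51 ⊆ 110011 [E]
  m52 ⊆ 1-0100,11-100,110-00,11010-
  m53 ⊆ -10101,11010-
  m57 ⊆ 111001 [E]
  m58 ⊆ 111010 [E]
  m60 ⊆ 11-100 [E]
E = {0-1000, 0-1101, 0010-0, 011011, 1-0100, 10111-, 11-100, 110-00, 110011, 111001, 111010}
Petrick residual → -10101
Cover = bc'de'f + a'cd'e'f' + a'cde'f + a'b'cd'f' + a'bcd'ef + ac'de'f' + ab'cde + abde'f' + abc'e'f' + abc'd'ef + abcd'e'f + abcd'ef'  |cover|=12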